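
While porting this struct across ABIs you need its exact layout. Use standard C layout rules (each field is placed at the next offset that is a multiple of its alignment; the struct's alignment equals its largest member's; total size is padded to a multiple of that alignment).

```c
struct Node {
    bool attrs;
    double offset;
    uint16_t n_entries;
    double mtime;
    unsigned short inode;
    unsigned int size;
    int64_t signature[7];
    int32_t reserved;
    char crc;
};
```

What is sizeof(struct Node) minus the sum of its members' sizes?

18

@0: attrs [1B, align 1] → 1
+7 pad (align 8)
@8: offset [8B, align 8] → 16
@16: n_entries [2B, align 2] → 18
+6 pad (align 8)
@24: mtime [8B, align 8] → 32
@32: inode [2B, align 2] → 34
+2 pad (align 4)
@36: size [4B, align 4] → 40
@40: signature [56B, align 8] → 96
@96: reserved [4B, align 4] → 100
@100: crc [1B, align 1] → 101
+3 tail pad (align 8)
size 104, align 8
data bytes 86, size 104 → padding 18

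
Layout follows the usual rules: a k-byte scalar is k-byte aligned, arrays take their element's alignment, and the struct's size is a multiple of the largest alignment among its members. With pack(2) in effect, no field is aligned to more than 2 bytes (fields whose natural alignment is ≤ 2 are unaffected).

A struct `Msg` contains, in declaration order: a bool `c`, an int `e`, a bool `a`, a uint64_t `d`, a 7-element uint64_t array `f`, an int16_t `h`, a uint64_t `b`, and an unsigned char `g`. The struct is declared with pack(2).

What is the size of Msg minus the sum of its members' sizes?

3

0..1  c  (1B, 1-aligned)
1..2  -- padding (1B)
2..6  e  (4B, 2-aligned)
6..7  a  (1B, 1-aligned)
7..8  -- padding (1B)
8..16  d  (8B, 2-aligned)
16..72  f  (56B, 2-aligned)
72..74  h  (2B, 2-aligned)
74..82  b  (8B, 2-aligned)
82..83  g  (1B, 1-aligned)
83..84  -- tail padding (1B)
sizeof = 84, alignof = 2
data bytes 81, size 84 → padding 3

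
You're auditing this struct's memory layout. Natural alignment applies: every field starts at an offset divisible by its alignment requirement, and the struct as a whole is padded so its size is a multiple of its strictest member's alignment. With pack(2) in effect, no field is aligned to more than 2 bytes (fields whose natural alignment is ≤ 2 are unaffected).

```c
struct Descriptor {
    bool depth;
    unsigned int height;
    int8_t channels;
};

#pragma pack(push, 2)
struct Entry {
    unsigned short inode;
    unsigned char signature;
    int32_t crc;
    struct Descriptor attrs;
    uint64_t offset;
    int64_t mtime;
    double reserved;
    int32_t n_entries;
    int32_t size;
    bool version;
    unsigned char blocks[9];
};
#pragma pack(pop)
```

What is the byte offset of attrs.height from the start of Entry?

Descriptor: 0..1  depth  (1B, 1-aligned); 1..4  -- padding (3B); 4..8  height  (4B, 4-aligned); 8..9  channels  (1B, 1-aligned); 9..12  -- tail padding (3B); sizeof = 12, alignof = 4
0..2  inode  (2B, 2-aligned)
2..3  signature  (1B, 1-aligned)
3..4  -- padding (1B)
4..8  crc  (4B, 2-aligned)
8..20  attrs  (12B, 2-aligned)
within Descriptor: height at 4
8 + 4 = 12

12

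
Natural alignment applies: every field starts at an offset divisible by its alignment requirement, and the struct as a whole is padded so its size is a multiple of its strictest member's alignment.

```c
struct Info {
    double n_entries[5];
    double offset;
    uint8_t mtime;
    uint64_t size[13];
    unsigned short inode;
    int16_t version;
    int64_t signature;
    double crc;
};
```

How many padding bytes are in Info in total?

11

0..40  n_entries  (40B, 8-aligned)
40..48  offset  (8B, 8-aligned)
48..49  mtime  (1B, 1-aligned)
49..56  -- padding (7B)
56..160  size  (104B, 8-aligned)
160..162  inode  (2B, 2-aligned)
162..164  version  (2B, 2-aligned)
164..168  -- padding (4B)
168..176  signature  (8B, 8-aligned)
176..184  crc  (8B, 8-aligned)
sizeof = 184, alignof = 8
data bytes 173, size 184 → padding 11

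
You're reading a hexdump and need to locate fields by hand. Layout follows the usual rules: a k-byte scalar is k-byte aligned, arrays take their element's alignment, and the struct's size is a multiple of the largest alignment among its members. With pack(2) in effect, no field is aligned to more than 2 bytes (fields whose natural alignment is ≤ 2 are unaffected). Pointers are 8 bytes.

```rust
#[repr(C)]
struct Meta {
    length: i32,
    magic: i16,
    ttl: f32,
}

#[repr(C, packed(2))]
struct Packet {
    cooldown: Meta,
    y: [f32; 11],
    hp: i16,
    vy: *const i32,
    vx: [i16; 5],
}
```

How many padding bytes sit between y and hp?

Meta: 0..4  length  (4B, 4-aligned); 4..6  magic  (2B, 2-aligned); 6..8  -- padding (2B); 8..12  ttl  (4B, 4-aligned); sizeof = 12, alignof = 4
0..12  cooldown  (12B, 2-aligned)
12..56  y  (44B, 2-aligned)
56..58  hp  (2B, 2-aligned)

0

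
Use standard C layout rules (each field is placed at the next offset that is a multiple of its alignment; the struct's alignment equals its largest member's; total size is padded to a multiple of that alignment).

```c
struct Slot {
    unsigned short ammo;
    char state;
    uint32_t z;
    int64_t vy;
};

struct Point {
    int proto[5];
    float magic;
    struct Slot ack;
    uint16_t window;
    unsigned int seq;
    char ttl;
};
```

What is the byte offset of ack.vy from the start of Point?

Slot: @0: ammo [2B, align 2] → 2; @2: state [1B, align 1] → 3; +1 pad (align 4); @4: z [4B, align 4] → 8; @8: vy [8B, align 8] → 16; size 16, align 8
@0: proto [20B, align 4] → 20
@20: magic [4B, align 4] → 24
@24: ack [16B, align 8] → 40
within Slot: vy at 8
24 + 8 = 32

32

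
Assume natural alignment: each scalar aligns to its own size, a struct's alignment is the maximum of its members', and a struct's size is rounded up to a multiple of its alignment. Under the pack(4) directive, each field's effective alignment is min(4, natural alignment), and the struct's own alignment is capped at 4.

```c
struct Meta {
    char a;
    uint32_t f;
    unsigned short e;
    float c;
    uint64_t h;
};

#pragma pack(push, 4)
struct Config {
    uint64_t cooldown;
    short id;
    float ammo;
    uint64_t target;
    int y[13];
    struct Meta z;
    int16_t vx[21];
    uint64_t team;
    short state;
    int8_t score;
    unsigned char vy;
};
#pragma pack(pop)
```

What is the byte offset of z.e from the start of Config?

Meta: @0: a [1B, align 1] → 1; +3 pad (align 4); @4: f [4B, align 4] → 8; @8: e [2B, align 2] → 10; +2 pad (align 4); @12: c [4B, align 4] → 16; @16: h [8B, align 8] → 24; size 24, align 8
@0: cooldown [8B, align 4] → 8
@8: id [2B, align 2] → 10
+2 pad (align 4)
@12: ammo [4B, align 4] → 16
@16: target [8B, align 4] → 24
@24: y [52B, align 4] → 76
@76: z [24B, align 4] → 100
within Meta: e at 8
76 + 8 = 84

84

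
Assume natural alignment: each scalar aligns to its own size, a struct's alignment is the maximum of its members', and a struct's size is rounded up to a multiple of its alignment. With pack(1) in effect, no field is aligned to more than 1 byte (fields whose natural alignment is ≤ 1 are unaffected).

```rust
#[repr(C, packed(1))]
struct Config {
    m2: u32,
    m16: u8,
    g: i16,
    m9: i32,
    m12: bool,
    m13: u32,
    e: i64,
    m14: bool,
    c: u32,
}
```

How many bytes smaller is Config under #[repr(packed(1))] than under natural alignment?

11

natural layout:
  @0: m2 [4B, align 4] → 4
  @4: m16 [1B, align 1] → 5
  +1 pad (align 2)
  @6: g [2B, align 2] → 8
  @8: m9 [4B, align 4] → 12
  @12: m12 [1B, align 1] → 13
  +3 pad (align 4)
  @16: m13 [4B, align 4] → 20
  +4 pad (align 8)
  @24: e [8B, align 8] → 32
  @32: m14 [1B, align 1] → 33
  +3 pad (align 4)
  @36: c [4B, align 4] → 40
  size 40, align 8
packed(1) layout:
  @0: m2 [4B, align 1] → 4
  @4: m16 [1B, align 1] → 5
  @5: g [2B, align 1] → 7
  @7: m9 [4B, align 1] → 11
  @11: m12 [1B, align 1] → 12
  @12: m13 [4B, align 1] → 16
  @16: e [8B, align 1] → 24
  @24: m14 [1B, align 1] → 25
  @25: c [4B, align 1] → 29
  size 29, align 1
40 − 29 = 11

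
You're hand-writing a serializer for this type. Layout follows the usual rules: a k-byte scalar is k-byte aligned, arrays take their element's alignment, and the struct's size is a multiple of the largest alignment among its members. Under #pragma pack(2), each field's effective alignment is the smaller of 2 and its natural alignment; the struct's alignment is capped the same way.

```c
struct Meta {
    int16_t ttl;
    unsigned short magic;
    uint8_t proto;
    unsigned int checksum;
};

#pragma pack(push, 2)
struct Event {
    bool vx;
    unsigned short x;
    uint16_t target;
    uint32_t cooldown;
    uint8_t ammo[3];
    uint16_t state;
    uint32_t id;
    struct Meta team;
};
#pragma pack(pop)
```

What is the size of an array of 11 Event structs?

352

Meta: @0: ttl [2B, align 2] → 2; @2: magic [2B, align 2] → 4; @4: proto [1B, align 1] → 5; +3 pad (align 4); @8: checksum [4B, align 4] → 12; size 12, align 4
@0: vx [1B, align 1] → 1
+1 pad (align 2)
@2: x [2B, align 2] → 4
@4: target [2B, align 2] → 6
@6: cooldown [4B, align 2] → 10
@10: ammo [3B, align 1] → 13
+1 pad (align 2)
@14: state [2B, align 2] → 16
@16: id [4B, align 2] → 20
@20: team [12B, align 2] → 32
size 32, align 2
array of 11: 11 × 32 = 352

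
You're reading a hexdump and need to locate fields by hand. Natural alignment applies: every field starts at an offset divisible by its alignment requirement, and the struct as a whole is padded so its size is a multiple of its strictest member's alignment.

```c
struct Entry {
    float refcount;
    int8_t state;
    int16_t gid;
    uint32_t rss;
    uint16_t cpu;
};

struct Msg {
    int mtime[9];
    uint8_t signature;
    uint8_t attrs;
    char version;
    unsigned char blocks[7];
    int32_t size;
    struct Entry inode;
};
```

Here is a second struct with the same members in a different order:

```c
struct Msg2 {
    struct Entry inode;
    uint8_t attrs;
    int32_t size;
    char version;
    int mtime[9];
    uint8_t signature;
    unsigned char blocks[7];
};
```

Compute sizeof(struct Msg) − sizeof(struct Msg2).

-4

Entry: @0: refcount [4B, align 4] → 4; @4: state [1B, align 1] → 5; +1 pad (align 2); @6: gid [2B, align 2] → 8; @8: rss [4B, align 4] → 12; @12: cpu [2B, align 2] → 14; +2 tail pad (align 4); size 16, align 4
@0: mtime [36B, align 4] → 36
@36: signature [1B, align 1] → 37
@37: attrs [1B, align 1] → 38
@38: version [1B, align 1] → 39
@39: blocks [7B, align 1] → 46
+2 pad (align 4)
@48: size [4B, align 4] → 52
@52: inode [16B, align 4] → 68
size 68, align 4
— Msg2 —
@0: inode [16B, align 4] → 16
@16: attrs [1B, align 1] → 17
+3 pad (align 4)
@20: size [4B, align 4] → 24
@24: version [1B, align 1] → 25
+3 pad (align 4)
@28: mtime [36B, align 4] → 64
@64: signature [1B, align 1] → 65
@65: blocks [7B, align 1] → 72
size 72, align 4
68 − 72 = -4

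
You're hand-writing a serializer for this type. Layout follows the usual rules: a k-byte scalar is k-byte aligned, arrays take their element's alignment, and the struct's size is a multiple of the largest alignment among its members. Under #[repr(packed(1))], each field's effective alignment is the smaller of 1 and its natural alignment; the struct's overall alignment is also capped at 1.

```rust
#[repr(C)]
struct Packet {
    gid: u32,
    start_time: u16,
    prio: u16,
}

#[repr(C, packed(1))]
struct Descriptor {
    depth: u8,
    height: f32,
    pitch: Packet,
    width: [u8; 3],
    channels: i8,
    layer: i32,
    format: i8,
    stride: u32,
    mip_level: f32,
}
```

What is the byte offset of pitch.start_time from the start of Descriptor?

Packet: @0: gid [4B, align 4] → 4; @4: start_time [2B, align 2] → 6; @6: prio [2B, align 2] → 8; size 8, align 4
@0: depth [1B, align 1] → 1
@1: height [4B, align 1] → 5
@5: pitch [8B, align 1] → 13
within Packet: start_time at 4
5 + 4 = 9

9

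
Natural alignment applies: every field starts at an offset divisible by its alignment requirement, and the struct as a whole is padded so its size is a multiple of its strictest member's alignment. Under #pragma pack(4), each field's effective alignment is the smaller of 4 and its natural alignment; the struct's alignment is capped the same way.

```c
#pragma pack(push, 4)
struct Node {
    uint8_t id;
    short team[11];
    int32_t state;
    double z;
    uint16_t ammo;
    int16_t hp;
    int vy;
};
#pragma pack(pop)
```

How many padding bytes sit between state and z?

0..1  id  (1B, 1-aligned)
1..2  -- padding (1B)
2..24  team  (22B, 2-aligned)
24..28  state  (4B, 4-aligned)
28..36  z  (8B, 4-aligned)

0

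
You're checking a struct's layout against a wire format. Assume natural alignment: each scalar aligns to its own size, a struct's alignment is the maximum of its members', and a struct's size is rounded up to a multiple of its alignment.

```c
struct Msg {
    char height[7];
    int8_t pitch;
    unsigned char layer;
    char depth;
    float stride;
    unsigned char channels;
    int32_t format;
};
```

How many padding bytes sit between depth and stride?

@0: height [7B, align 1] → 7
@7: pitch [1B, align 1] → 8
@8: layer [1B, align 1] → 9
@9: depth [1B, align 1] → 10
+2 pad (align 4)
@12: stride [4B, align 4] → 16

2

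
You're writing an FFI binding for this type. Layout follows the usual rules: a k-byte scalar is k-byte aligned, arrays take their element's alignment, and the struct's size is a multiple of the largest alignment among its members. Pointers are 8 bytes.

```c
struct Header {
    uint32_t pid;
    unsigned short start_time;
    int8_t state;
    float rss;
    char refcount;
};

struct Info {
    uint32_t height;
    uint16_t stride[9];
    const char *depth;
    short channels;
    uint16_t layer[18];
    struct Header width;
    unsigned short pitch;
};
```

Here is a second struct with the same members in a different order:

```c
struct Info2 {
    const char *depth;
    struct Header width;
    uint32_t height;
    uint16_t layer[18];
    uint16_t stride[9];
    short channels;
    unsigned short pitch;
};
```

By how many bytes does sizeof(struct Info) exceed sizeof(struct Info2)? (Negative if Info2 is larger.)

Header: pid at 0 (size 4, align 4) → ends 4; start_time at 4 (size 2, align 2) → ends 6; state at 6 (size 1, align 1) → ends 7; pad 1 to align 4 for rss; rss at 8 (size 4, align 4) → ends 12; refcount at 12 (size 1, align 1) → ends 13; tail pad 3 to reach multiple of 4; total 16 bytes, alignment 4
height at 0 (size 4, align 4) → ends 4
stride at 4 (size 18, align 2) → ends 22
pad 2 to align 8 for depth
depth at 24 (size 8, align 8) → ends 32
channels at 32 (size 2, align 2) → ends 34
layer at 34 (size 36, align 2) → ends 70
pad 2 to align 4 for width
width at 72 (size 16, align 4) → ends 88
pitch at 88 (size 2, align 2) → ends 90
tail pad 6 to reach multiple of 8
total 96 bytes, alignment 8
— Info2 —
depth at 0 (size 8, align 8) → ends 8
width at 8 (size 16, align 4) → ends 24
height at 24 (size 4, align 4) → ends 28
layer at 28 (size 36, align 2) → ends 64
stride at 64 (size 18, align 2) → ends 82
channels at 82 (size 2, align 2) → ends 84
pitch at 84 (size 2, align 2) → ends 86
tail pad 2 to reach multiple of 8
total 88 bytes, alignment 8
96 − 88 = 8

8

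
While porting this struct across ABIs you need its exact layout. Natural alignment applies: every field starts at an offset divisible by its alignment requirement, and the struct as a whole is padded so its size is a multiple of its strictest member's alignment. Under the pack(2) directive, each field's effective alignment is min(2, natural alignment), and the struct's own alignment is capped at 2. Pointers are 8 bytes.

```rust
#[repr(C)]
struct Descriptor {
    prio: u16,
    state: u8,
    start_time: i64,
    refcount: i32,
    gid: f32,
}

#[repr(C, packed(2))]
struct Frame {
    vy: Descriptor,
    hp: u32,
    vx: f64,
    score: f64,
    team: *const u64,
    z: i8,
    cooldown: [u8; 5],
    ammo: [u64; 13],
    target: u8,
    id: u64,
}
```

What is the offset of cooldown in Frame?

Descriptor: prio at 0 (size 2, align 2) → ends 2; state at 2 (size 1, align 1) → ends 3; pad 5 to align 8 for start_time; start_time at 8 (size 8, align 8) → ends 16; refcount at 16 (size 4, align 4) → ends 20; gid at 20 (size 4, align 4) → ends 24; total 24 bytes, alignment 8
vy at 0 (size 24, align 2) → ends 24
hp at 24 (size 4, align 2) → ends 28
vx at 28 (size 8, align 2) → ends 36
score at 36 (size 8, align 2) → ends 44
team at 44 (size 8, align 2) → ends 52
z at 52 (size 1, align 1) → ends 53
cooldown at 53 (size 5, align 1) → ends 58

53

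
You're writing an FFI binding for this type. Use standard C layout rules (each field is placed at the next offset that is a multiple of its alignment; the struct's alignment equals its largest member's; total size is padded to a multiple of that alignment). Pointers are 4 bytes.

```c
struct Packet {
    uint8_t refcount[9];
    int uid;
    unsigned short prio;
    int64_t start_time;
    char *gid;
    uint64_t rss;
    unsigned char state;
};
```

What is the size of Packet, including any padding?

56 bytes

@0: refcount [9B, align 1] → 9
+3 pad (align 4)
@12: uid [4B, align 4] → 16
@16: prio [2B, align 2] → 18
+6 pad (align 8)
@24: start_time [8B, align 8] → 32
@32: gid [4B, align 4] → 36
+4 pad (align 8)
@40: rss [8B, align 8] → 48
@48: state [1B, align 1] → 49
+7 tail pad (align 8)
size 56, align 8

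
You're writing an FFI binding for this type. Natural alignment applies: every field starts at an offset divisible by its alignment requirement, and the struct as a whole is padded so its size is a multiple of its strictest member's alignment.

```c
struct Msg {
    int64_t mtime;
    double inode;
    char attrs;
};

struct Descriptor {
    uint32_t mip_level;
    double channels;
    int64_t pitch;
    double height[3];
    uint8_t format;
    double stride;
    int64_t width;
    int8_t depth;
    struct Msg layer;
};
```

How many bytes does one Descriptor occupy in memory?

104 bytes

Msg: mtime at 0 (size 8, align 8) → ends 8; inode at 8 (size 8, align 8) → ends 16; attrs at 16 (size 1, align 1) → ends 17; tail pad 7 to reach multiple of 8; total 24 bytes, alignment 8
mip_level at 0 (size 4, align 4) → ends 4
pad 4 to align 8 for channels
channels at 8 (size 8, align 8) → ends 16
pitch at 16 (size 8, align 8) → ends 24
height at 24 (size 24, align 8) → ends 48
format at 48 (size 1, align 1) → ends 49
pad 7 to align 8 for stride
stride at 56 (size 8, align 8) → ends 64
width at 64 (size 8, align 8) → ends 72
depth at 72 (size 1, align 1) → ends 73
pad 7 to align 8 for layer
layer at 80 (size 24, align 8) → ends 104
total 104 bytes, alignment 8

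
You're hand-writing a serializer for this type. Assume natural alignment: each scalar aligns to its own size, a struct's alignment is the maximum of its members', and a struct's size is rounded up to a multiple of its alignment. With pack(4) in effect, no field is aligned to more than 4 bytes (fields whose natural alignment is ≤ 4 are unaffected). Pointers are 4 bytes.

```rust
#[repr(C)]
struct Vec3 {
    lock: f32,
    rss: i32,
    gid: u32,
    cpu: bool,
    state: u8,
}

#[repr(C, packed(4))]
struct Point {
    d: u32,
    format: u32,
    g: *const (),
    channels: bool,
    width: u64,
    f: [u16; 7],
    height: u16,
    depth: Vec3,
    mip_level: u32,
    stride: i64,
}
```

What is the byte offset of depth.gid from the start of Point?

Vec3: @0: lock [4B, align 4] → 4; @4: rss [4B, align 4] → 8; @8: gid [4B, align 4] → 12; @12: cpu [1B, align 1] → 13; @13: state [1B, align 1] → 14; +2 tail pad (align 4); size 16, align 4
@0: d [4B, align 4] → 4
@4: format [4B, align 4] → 8
@8: g [4B, align 4] → 12
@12: channels [1B, align 1] → 13
+3 pad (align 4)
@16: width [8B, align 4] → 24
@24: f [14B, align 2] → 38
@38: height [2B, align 2] → 40
@40: depth [16B, align 4] → 56
within Vec3: gid at 8
40 + 8 = 48

48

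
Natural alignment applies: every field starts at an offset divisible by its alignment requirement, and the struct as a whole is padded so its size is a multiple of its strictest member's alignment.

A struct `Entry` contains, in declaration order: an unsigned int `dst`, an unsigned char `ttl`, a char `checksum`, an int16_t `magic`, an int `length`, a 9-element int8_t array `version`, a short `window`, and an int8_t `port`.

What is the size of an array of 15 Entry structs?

420

@0: dst [4B, align 4] → 4
@4: ttl [1B, align 1] → 5
@5: checksum [1B, align 1] → 6
@6: magic [2B, align 2] → 8
@8: length [4B, align 4] → 12
@12: version [9B, align 1] → 21
+1 pad (align 2)
@22: window [2B, align 2] → 24
@24: port [1B, align 1] → 25
+3 tail pad (align 4)
size 28, align 4
array of 15: 15 × 28 = 420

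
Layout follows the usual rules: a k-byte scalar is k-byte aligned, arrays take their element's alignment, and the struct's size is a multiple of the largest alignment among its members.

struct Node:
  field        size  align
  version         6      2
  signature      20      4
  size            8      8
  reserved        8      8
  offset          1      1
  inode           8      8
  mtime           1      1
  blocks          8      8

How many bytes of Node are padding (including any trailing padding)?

@0: version [6B, align 2] → 6
+2 pad (align 4)
@8: signature [20B, align 4] → 28
+4 pad (align 8)
@32: size [8B, align 8] → 40
@40: reserved [8B, align 8] → 48
@48: offset [1B, align 1] → 49
+7 pad (align 8)
@56: inode [8B, align 8] → 64
@64: mtime [1B, align 1] → 65
+7 pad (align 8)
@72: blocks [8B, align 8] → 80
size 80, align 8
data bytes 60, size 80 → padding 20

20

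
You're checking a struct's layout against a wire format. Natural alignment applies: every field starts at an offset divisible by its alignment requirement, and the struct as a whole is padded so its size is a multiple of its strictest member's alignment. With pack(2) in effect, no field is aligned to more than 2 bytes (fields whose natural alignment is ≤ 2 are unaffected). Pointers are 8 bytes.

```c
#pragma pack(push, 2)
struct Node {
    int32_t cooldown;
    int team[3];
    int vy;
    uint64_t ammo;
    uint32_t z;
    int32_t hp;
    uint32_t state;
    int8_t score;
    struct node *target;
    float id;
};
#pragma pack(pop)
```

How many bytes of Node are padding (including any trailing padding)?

cooldown at 0 (size 4, align 2) → ends 4
team at 4 (size 12, align 2) → ends 16
vy at 16 (size 4, align 2) → ends 20
ammo at 20 (size 8, align 2) → ends 28
z at 28 (size 4, align 2) → ends 32
hp at 32 (size 4, align 2) → ends 36
state at 36 (size 4, align 2) → ends 40
score at 40 (size 1, align 1) → ends 41
pad 1 to align 2 for target
target at 42 (size 8, align 2) → ends 50
id at 50 (size 4, align 2) → ends 54
total 54 bytes, alignment 2
data bytes 53, size 54 → padding 1

1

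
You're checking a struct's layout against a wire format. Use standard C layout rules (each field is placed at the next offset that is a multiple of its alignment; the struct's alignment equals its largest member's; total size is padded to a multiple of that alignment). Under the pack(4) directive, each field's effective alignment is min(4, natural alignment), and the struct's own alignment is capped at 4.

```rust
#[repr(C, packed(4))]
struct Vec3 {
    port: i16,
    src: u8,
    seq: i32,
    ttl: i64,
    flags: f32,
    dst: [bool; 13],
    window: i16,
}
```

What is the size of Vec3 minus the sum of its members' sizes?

2

0..2  port  (2B, 2-aligned)
2..3  src  (1B, 1-aligned)
3..4  -- padding (1B)
4..8  seq  (4B, 4-aligned)
8..16  ttl  (8B, 4-aligned)
16..20  flags  (4B, 4-aligned)
20..33  dst  (13B, 1-aligned)
33..34  -- padding (1B)
34..36  window  (2B, 2-aligned)
sizeof = 36, alignof = 4
data bytes 34, size 36 → padding 2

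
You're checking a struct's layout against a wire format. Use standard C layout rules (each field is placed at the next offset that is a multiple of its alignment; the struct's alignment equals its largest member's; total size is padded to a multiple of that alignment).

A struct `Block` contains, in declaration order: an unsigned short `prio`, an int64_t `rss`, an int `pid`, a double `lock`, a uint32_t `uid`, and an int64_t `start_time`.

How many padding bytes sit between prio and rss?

6

0..2  prio  (2B, 2-aligned)
2..8  -- padding (6B)
8..16  rss  (8B, 8-aligned)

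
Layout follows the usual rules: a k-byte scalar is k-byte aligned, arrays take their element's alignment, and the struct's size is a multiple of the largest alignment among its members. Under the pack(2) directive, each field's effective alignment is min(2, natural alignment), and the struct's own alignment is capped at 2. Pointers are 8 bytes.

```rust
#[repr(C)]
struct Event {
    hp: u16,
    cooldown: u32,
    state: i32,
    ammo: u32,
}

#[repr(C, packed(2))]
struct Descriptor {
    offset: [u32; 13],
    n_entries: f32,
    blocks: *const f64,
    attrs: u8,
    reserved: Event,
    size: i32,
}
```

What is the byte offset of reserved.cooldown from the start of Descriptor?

Event: 0..2  hp  (2B, 2-aligned); 2..4  -- padding (2B); 4..8  cooldown  (4B, 4-aligned); 8..12  state  (4B, 4-aligned); 12..16  ammo  (4B, 4-aligned); sizeof = 16, alignof = 4
0..52  offset  (52B, 2-aligned)
52..56  n_entries  (4B, 2-aligned)
56..64  blocks  (8B, 2-aligned)
64..65  attrs  (1B, 1-aligned)
65..66  -- padding (1B)
66..82  reserved  (16B, 2-aligned)
within Event: cooldown at 4
66 + 4 = 70

70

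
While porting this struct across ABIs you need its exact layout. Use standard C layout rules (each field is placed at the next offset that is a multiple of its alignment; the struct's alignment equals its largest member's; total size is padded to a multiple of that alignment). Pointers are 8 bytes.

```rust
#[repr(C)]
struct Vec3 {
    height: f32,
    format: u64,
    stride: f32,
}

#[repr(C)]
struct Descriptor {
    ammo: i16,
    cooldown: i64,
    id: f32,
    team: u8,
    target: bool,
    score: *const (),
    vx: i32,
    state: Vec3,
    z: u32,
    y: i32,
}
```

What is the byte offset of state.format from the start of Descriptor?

48

Vec3: @0: height [4B, align 4] → 4; +4 pad (align 8); @8: format [8B, align 8] → 16; @16: stride [4B, align 4] → 20; +4 tail pad (align 8); size 24, align 8
@0: ammo [2B, align 2] → 2
+6 pad (align 8)
@8: cooldown [8B, align 8] → 16
@16: id [4B, align 4] → 20
@20: team [1B, align 1] → 21
@21: target [1B, align 1] → 22
+2 pad (align 8)
@24: score [8B, align 8] → 32
@32: vx [4B, align 4] → 36
+4 pad (align 8)
@40: state [24B, align 8] → 64
within Vec3: format at 8
40 + 8 = 48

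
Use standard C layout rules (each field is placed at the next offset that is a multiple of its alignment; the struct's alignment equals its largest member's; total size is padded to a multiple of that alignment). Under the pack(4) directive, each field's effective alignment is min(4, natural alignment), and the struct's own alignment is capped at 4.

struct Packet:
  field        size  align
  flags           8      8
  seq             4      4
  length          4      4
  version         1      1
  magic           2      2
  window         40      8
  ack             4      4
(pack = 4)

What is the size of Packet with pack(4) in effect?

64

@0: flags [8B, align 4] → 8
@8: seq [4B, align 4] → 12
@12: length [4B, align 4] → 16
@16: version [1B, align 1] → 17
+1 pad (align 2)
@18: magic [2B, align 2] → 20
@20: window [40B, align 4] → 60
@60: ack [4B, align 4] → 64
size 64, align 4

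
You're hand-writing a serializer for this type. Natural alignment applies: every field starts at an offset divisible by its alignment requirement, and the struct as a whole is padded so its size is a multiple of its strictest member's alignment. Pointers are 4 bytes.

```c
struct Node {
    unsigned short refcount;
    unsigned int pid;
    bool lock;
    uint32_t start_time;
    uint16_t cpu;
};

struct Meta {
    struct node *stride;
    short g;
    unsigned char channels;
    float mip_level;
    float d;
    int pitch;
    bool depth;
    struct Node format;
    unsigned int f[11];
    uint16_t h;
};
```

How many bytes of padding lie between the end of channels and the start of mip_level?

1

Node: @0: refcount [2B, align 2] → 2; +2 pad (align 4); @4: pid [4B, align 4] → 8; @8: lock [1B, align 1] → 9; +3 pad (align 4); @12: start_time [4B, align 4] → 16; @16: cpu [2B, align 2] → 18; +2 tail pad (align 4); size 20, align 4
@0: stride [4B, align 4] → 4
@4: g [2B, align 2] → 6
@6: channels [1B, align 1] → 7
+1 pad (align 4)
@8: mip_level [4B, align 4] → 12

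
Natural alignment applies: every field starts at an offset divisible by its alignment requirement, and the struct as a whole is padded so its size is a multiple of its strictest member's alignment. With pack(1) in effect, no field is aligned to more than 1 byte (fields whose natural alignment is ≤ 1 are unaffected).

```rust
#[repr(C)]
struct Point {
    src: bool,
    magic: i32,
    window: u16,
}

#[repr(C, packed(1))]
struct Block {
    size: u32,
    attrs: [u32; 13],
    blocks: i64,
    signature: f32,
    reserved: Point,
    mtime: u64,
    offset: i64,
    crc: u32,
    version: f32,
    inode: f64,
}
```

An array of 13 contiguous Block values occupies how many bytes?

1456

Point: @0: src [1B, align 1] → 1; +3 pad (align 4); @4: magic [4B, align 4] → 8; @8: window [2B, align 2] → 10; +2 tail pad (align 4); size 12, align 4
@0: size [4B, align 1] → 4
@4: attrs [52B, align 1] → 56
@56: blocks [8B, align 1] → 64
@64: signature [4B, align 1] → 68
@68: reserved [12B, align 1] → 80
@80: mtime [8B, align 1] → 88
@88: offset [8B, align 1] → 96
@96: crc [4B, align 1] → 100
@100: version [4B, align 1] → 104
@104: inode [8B, align 1] → 112
size 112, align 1
array of 13: 13 × 112 = 1456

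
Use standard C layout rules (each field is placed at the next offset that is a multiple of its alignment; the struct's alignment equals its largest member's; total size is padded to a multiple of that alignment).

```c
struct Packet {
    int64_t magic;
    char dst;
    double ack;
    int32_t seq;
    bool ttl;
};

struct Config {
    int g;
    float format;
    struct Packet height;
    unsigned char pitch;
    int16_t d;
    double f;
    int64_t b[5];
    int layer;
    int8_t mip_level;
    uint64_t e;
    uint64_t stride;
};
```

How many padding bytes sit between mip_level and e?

Packet: @0: magic [8B, align 8] → 8; @8: dst [1B, align 1] → 9; +7 pad (align 8); @16: ack [8B, align 8] → 24; @24: seq [4B, align 4] → 28; @28: ttl [1B, align 1] → 29; +3 tail pad (align 8); size 32, align 8
@0: g [4B, align 4] → 4
@4: format [4B, align 4] → 8
@8: height [32B, align 8] → 40
@40: pitch [1B, align 1] → 41
+1 pad (align 2)
@42: d [2B, align 2] → 44
+4 pad (align 8)
@48: f [8B, align 8] → 56
@56: b [40B, align 8] → 96
@96: layer [4B, align 4] → 100
@100: mip_level [1B, align 1] → 101
+3 pad (align 8)
@104: e [8B, align 8] → 112

3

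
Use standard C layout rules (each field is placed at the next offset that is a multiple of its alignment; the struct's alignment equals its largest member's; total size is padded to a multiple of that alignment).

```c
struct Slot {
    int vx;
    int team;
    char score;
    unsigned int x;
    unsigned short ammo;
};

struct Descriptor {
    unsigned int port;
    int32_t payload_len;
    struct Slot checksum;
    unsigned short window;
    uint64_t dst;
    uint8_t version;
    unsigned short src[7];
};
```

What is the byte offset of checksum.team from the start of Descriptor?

Slot: vx at 0 (size 4, align 4) → ends 4; team at 4 (size 4, align 4) → ends 8; score at 8 (size 1, align 1) → ends 9; pad 3 to align 4 for x; x at 12 (size 4, align 4) → ends 16; ammo at 16 (size 2, align 2) → ends 18; tail pad 2 to reach multiple of 4; total 20 bytes, alignment 4
port at 0 (size 4, align 4) → ends 4
payload_len at 4 (size 4, align 4) → ends 8
checksum at 8 (size 20, align 4) → ends 28
within Slot: team at 4
8 + 4 = 12

12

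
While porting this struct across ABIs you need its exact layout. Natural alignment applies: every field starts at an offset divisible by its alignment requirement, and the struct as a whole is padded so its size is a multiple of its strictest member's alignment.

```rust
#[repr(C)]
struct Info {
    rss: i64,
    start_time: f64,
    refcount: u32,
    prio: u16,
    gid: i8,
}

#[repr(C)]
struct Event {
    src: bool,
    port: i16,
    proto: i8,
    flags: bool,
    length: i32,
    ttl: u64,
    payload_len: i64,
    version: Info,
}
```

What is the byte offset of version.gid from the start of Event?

Info: 0..8  rss  (8B, 8-aligned); 8..16  start_time  (8B, 8-aligned); 16..20  refcount  (4B, 4-aligned); 20..22  prio  (2B, 2-aligned); 22..23  gid  (1B, 1-aligned); 23..24  -- tail padding (1B); sizeof = 24, alignof = 8
0..1  src  (1B, 1-aligned)
1..2  -- padding (1B)
2..4  port  (2B, 2-aligned)
4..5  proto  (1B, 1-aligned)
5..6  flags  (1B, 1-aligned)
6..8  -- padding (2B)
8..12  length  (4B, 4-aligned)
12..16  -- padding (4B)
16..24  ttl  (8B, 8-aligned)
24..32  payload_len  (8B, 8-aligned)
32..56  version  (24B, 8-aligned)
within Info: gid at 22
32 + 22 = 54

54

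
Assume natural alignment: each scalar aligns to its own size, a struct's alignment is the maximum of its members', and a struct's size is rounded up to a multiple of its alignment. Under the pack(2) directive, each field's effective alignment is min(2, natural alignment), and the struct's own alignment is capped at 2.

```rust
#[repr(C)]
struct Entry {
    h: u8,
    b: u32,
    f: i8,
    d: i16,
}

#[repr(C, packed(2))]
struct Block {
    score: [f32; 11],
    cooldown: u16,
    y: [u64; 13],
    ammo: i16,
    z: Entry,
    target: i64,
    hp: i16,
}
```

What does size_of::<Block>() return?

174 bytes

Entry: 0..1  h  (1B, 1-aligned); 1..4  -- padding (3B); 4..8  b  (4B, 4-aligned); 8..9  f  (1B, 1-aligned); 9..10  -- padding (1B); 10..12  d  (2B, 2-aligned); sizeof = 12, alignof = 4
0..44  score  (44B, 2-aligned)
44..46  cooldown  (2B, 2-aligned)
46..150  y  (104B, 2-aligned)
150..152  ammo  (2B, 2-aligned)
152..164  z  (12B, 2-aligned)
164..172  target  (8B, 2-aligned)
172..174  hp  (2B, 2-aligned)
sizeof = 174, alignof = 2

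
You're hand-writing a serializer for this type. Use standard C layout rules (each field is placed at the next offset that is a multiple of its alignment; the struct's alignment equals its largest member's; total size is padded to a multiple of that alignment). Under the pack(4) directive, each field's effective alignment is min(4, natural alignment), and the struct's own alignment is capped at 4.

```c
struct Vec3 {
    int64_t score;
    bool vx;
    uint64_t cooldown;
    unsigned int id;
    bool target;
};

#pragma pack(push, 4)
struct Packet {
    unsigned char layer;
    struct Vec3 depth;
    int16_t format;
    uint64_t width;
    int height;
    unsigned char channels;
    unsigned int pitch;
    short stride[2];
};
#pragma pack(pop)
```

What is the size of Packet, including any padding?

64

Vec3: 0..8  score  (8B, 8-aligned); 8..9  vx  (1B, 1-aligned); 9..16  -- padding (7B); 16..24  cooldown  (8B, 8-aligned); 24..28  id  (4B, 4-aligned); 28..29  target  (1B, 1-aligned); 29..32  -- tail padding (3B); sizeof = 32, alignof = 8
0..1  layer  (1B, 1-aligned)
1..4  -- padding (3B)
4..36  depth  (32B, 4-aligned)
36..38  format  (2B, 2-aligned)
38..40  -- padding (2B)
40..48  width  (8B, 4-aligned)
48..52  height  (4B, 4-aligned)
52..53  channels  (1B, 1-aligned)
53..56  -- padding (3B)
56..60  pitch  (4B, 4-aligned)
60..64  stride  (4B, 2-aligned)
sizeof = 64, alignof = 4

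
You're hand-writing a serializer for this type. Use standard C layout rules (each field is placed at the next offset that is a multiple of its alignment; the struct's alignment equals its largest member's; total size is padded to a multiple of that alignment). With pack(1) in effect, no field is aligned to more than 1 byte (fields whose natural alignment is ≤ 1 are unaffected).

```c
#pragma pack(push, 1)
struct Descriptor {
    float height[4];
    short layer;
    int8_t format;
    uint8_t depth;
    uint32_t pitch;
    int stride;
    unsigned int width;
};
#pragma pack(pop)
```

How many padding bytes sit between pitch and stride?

0

height at 0 (size 16, align 1) → ends 16
layer at 16 (size 2, align 1) → ends 18
format at 18 (size 1, align 1) → ends 19
depth at 19 (size 1, align 1) → ends 20
pitch at 20 (size 4, align 1) → ends 24
stride at 24 (size 4, align 1) → ends 28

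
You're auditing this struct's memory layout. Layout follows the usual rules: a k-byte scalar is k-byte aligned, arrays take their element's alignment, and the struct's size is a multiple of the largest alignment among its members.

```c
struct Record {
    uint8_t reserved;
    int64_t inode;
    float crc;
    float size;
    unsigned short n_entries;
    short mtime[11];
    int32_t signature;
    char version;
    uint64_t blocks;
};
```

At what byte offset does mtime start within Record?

26

reserved at 0 (size 1, align 1) → ends 1
pad 7 to align 8 for inode
inode at 8 (size 8, align 8) → ends 16
crc at 16 (size 4, align 4) → ends 20
size at 20 (size 4, align 4) → ends 24
n_entries at 24 (size 2, align 2) → ends 26
mtime at 26 (size 22, align 2) → ends 48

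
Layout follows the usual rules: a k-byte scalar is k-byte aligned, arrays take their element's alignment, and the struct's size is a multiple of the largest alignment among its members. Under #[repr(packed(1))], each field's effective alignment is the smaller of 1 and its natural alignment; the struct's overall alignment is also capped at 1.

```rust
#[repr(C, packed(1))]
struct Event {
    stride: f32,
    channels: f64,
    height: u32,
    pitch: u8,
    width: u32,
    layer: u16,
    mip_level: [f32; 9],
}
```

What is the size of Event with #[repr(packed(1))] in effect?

59

@0: stride [4B, align 1] → 4
@4: channels [8B, align 1] → 12
@12: height [4B, align 1] → 16
@16: pitch [1B, align 1] → 17
@17: width [4B, align 1] → 21
@21: layer [2B, align 1] → 23
@23: mip_level [36B, align 1] → 59
size 59, align 1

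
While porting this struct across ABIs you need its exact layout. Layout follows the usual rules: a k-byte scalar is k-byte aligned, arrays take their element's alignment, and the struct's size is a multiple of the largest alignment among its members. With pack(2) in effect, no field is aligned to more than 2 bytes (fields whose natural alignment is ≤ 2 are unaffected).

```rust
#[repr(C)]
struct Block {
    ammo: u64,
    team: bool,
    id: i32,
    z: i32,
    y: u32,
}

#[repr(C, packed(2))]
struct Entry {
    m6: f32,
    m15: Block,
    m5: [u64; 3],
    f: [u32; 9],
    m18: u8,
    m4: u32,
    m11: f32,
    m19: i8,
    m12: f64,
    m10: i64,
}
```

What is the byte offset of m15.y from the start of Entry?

Block: @0: ammo [8B, align 8] → 8; @8: team [1B, align 1] → 9; +3 pad (align 4); @12: id [4B, align 4] → 16; @16: z [4B, align 4] → 20; @20: y [4B, align 4] → 24; size 24, align 8
@0: m6 [4B, align 2] → 4
@4: m15 [24B, align 2] → 28
within Block: y at 20
4 + 20 = 24

24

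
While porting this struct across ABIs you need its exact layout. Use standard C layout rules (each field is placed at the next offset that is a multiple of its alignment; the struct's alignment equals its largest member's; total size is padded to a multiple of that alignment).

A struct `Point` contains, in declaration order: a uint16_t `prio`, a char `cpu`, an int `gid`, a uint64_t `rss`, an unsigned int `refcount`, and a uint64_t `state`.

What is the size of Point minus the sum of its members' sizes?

0..2  prio  (2B, 2-aligned)
2..3  cpu  (1B, 1-aligned)
3..4  -- padding (1B)
4..8  gid  (4B, 4-aligned)
8..16  rss  (8B, 8-aligned)
16..20  refcount  (4B, 4-aligned)
20..24  -- padding (4B)
24..32  state  (8B, 8-aligned)
sizeof = 32, alignof = 8
data bytes 27, size 32 → padding 5

5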